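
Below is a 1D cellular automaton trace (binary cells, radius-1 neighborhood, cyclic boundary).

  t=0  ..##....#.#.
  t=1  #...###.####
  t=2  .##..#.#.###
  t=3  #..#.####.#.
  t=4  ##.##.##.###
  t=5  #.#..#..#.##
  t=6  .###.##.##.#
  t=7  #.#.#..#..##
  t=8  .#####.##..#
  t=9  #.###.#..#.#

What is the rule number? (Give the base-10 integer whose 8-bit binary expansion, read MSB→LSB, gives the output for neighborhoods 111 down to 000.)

  [7] ### => #  t=1,i=5
  [6] ##. => .  t=0,i=3
  [5] #.# => #  t=0,i=9
  [4] #.. => #  t=0,i=4
  [3] .## => .  t=0,i=2
  [2] .#. => #  t=0,i=8
  [1] ..# => .  t=0,i=1
  [0] ... => #  t=0,i=0
  bits 10110101 = 181

181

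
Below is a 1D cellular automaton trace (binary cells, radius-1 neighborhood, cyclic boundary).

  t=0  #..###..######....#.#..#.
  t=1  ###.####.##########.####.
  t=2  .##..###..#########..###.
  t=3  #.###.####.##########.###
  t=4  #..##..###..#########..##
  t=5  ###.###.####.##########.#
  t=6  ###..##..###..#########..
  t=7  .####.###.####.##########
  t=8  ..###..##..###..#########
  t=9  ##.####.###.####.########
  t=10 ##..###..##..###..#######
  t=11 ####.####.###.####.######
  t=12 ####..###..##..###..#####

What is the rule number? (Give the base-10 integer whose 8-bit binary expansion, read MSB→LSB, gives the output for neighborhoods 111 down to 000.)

  ###|#  b7=1 t=0,i=4
  ##.|#  b6=1 t=0,i=5
  #.#|.  b5=0 t=0,i=19
  #..|#  b4=1 t=0,i=1
  .##|.  b3=0 t=0,i=3
  .#.|#  b2=1 t=0,i=0
  ..#|#  b1=1 t=0,i=2
  ...|#  b0=1 t=0,i=15
  bits 11010111 = 215

215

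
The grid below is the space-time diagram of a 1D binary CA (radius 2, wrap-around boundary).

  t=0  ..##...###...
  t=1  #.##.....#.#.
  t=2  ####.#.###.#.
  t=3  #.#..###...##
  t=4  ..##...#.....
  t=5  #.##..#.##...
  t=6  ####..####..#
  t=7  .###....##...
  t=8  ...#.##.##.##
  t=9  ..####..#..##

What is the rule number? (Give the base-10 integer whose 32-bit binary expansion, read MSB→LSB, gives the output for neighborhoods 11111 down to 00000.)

  ##### -> #   bit 31 = 1  t=6,i=1
  ####. -> #   bit 30 = 1  t=2,i=2
  ###.# -> .   bit 29 = 0  t=2,i=3
  ###.. -> #   bit 28 = 1  t=0,i=9
  ##.## -> .   bit 27 = 0  t=8,i=7
  ##.#. -> .   bit 26 = 0  t=2,i=4
  ##..# -> .   bit 25 = 0  t=5,i=4
  ##... -> .   bit 24 = 0  t=0,i=4
  #.### -> #   bit 23 = 1  t=2,i=0
  #.##. -> #   bit 22 = 1  t=1,i=2
  #.#.# -> #   bit 21 = 1  t=1,i=0
  #.#.. -> #   bit 20 = 1  t=3,i=2
  #..## -> .   bit 19 = 0  t=3,i=4
  #..#. -> .   bit 18 = 0  t=5,i=5
  #...# -> .   bit 17 = 0  t=0,i=5
  #.... -> #   bit 16 = 1  t=0,i=11
  .#### -> .   bit 15 = 0  t=2,i=1
  .###. -> .   bit 14 = 0  t=0,i=8
  .##.# -> .   bit 13 = 0  t=8,i=6
  .##.. -> #   bit 12 = 1  t=0,i=3
  .#.## -> #   bit 11 = 1  t=1,i=1
  .#.#. -> .   bit 10 = 0  t=1,i=10
  .#..# -> #   bit 9 = 1  t=3,i=3
  .#... -> #   bit 8 = 1  t=4,i=8
  ..### -> .   bit 7 = 0  t=0,i=7
  ..##. -> #   bit 6 = 1  t=0,i=2
  ..#.# -> #   bit 5 = 1  t=1,i=9
  ..#.. -> .   bit 4 = 0  t=4,i=7
  ...## -> .   bit 3 = 0  t=0,i=1
  ...#. -> #   bit 2 = 1  t=1,i=8
  ....# -> #   bit 1 = 1  t=0,i=0
  ..... -> .   bit 0 = 0  t=0,i=12
  bits 11010000111100010001101101100110 = 3505462118

3505462118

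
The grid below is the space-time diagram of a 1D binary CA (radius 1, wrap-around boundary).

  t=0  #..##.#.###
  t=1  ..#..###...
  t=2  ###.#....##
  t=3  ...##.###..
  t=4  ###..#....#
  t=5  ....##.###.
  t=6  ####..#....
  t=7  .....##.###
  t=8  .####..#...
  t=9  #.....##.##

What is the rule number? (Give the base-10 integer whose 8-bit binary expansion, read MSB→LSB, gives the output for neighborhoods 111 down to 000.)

  ### -> .   bit 7 = 0  t=0,i=9
  ##. -> .   bit 6 = 0  t=0,i=0
  #.# -> #   bit 5 = 1  t=0,i=5
  #.. -> .   bit 4 = 0  t=0,i=1
  .## -> .   bit 3 = 0  t=0,i=3
  .#. -> #   bit 2 = 1  t=0,i=6
  ..# -> #   bit 1 = 1  t=0,i=2
  ... -> #   bit 0 = 1  t=1,i=0
  bits 00100111 = 39

39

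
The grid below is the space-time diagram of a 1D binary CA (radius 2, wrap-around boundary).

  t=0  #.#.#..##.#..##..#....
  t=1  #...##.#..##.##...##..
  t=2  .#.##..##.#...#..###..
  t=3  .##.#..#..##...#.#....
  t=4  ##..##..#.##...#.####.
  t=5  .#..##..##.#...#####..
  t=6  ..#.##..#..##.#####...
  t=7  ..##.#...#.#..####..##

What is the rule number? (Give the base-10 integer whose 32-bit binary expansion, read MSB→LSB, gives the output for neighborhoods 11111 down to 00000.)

  nb #####: next=#  (t=5,i=17, bit31=1)
  nb ####.: next=#  (t=4,i=19, bit30=1)
  nb ###.#: next=.  (t=4,i=20, bit29=0)
  nb ###..: next=.  (t=2,i=19, bit28=0)
  nb ##.##: next=.  (t=1,i=12, bit27=0)
  nb ##.#.: next=.  (t=0,i=9, bit26=0)
  nb ##..#: next=.  (t=0,i=15, bit25=0)
  nb ##...: next=.  (t=1,i=15, bit24=0)
  nb #.###: next=#  (t=4,i=17, bit23=1)
  nb #.##.: next=.  (t=1,i=13, bit22=0)
  nb #.#.#: next=.  (t=0,i=2, bit21=0)
  nb #.#..: next=#  (t=0,i=4, bit20=1)
  nb #..##: next=.  (t=0,i=6, bit19=0)
  nb #..#.: next=.  (t=0,i=16, bit18=0)
  nb #...#: next=.  (t=1,i=2, bit17=0)
  nb #....: next=#  (t=0,i=19, bit16=1)
  nb .####: next=#  (t=4,i=18, bit15=1)
  nb .###.: next=.  (t=2,i=18, bit14=0)
  nb .##.#: next=.  (t=0,i=8, bit13=0)
  nb .##..: next=#  (t=0,i=14, bit12=1)
  nb .#.##: next=#  (t=2,i=2, bit11=1)
  nb .#.#.: next=.  (t=0,i=1, bit10=0)
  nb .#..#: next=#  (t=0,i=5, bit9=1)
  nb .#...: next=#  (t=0,i=18, bit8=1)
  nb ..###: next=#  (t=2,i=17, bit7=1)
  nb ..##.: next=#  (t=0,i=7, bit6=1)
  nb ..#.#: next=#  (t=0,i=0, bit5=1)
  nb ..#..: next=.  (t=0,i=17, bit4=0)
  nb ...##: next=#  (t=1,i=3, bit3=1)
  nb ...#.: next=.  (t=0,i=21, bit2=0)
  nb ....#: next=.  (t=0,i=20, bit1=0)
  nb .....: next=#  (t=3,i=20, bit0=1)
  bits 11000000100100011001101111101001 = 3230768105

3230768105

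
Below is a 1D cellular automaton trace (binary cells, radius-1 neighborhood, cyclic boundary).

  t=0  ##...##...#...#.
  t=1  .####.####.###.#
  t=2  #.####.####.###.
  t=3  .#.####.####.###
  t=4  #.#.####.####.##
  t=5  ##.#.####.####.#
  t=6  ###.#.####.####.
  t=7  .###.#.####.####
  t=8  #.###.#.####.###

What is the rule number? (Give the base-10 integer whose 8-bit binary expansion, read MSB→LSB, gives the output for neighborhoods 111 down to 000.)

243

  ### -> #   bit 7 = 1  t=1,i=2
  ##. -> #   bit 6 = 1  t=0,i=1
  #.# -> #   bit 5 = 1  t=0,i=15
  #.. -> #   bit 4 = 1  t=0,i=2
  .## -> .   bit 3 = 0  t=0,i=0
  .#. -> .   bit 2 = 0  t=0,i=10
  ..# -> #   bit 1 = 1  t=0,i=4
  ... -> #   bit 0 = 1  t=0,i=3
  bits 11110011 = 243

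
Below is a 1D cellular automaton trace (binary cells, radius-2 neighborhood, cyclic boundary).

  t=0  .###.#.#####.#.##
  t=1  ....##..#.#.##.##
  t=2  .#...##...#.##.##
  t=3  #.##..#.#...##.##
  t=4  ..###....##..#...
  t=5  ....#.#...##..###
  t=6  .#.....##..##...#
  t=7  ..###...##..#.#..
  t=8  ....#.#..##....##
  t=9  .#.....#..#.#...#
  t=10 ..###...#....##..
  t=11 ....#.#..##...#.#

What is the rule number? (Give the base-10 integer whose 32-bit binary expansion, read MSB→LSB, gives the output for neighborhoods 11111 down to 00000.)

  #####|.  b31=0 t=0,i=9
  ####.|#  b30=1 t=0,i=10
  ###.#|.  b29=0 t=0,i=3
  ###..|#  b28=1 t=4,i=4
  ##.##|.  b27=0 t=0,i=0
  ##.#.|#  b26=1 t=0,i=4
  ##..#|#  b25=1 t=1,i=6
  ##...|.  b24=0 t=1,i=0
  #.###|.  b23=0 t=0,i=1
  #.##.|#  b22=1 t=0,i=15
  #.#.#|#  b21=1 t=0,i=5
  #.#..|.  b20=0 t=2,i=1
  #..##|.  b19=0 t=5,i=13
  #..#.|.  b18=0 t=1,i=7
  #...#|#  b17=1 t=2,i=3
  #....|#  b16=1 t=1,i=1
  .####|#  b15=1 t=0,i=8
  .###.|.  b14=0 t=0,i=2
  .##.#|#  b13=1 t=0,i=16
  .##..|#  b12=1 t=1,i=5
  .#.##|.  b11=0 t=0,i=6
  .#.#.|.  b10=0 t=1,i=9
  .#..#|#  b9=1 t=8,i=7
  .#...|#  b8=1 t=2,i=2
  ..###|.  b7=0 t=4,i=2
  ..##.|.  b6=0 t=1,i=4
  ..#.#|.  b5=0 t=1,i=8
  ..#..|.  b4=0 t=4,i=13
  ...##|.  b3=0 t=1,i=3
  ...#.|.  b2=0 t=2,i=9
  ....#|.  b1=0 t=1,i=2
  .....|#  b0=1 t=4,i=16
  bits 01010110011000111011001100000001 = 1449374465

1449374465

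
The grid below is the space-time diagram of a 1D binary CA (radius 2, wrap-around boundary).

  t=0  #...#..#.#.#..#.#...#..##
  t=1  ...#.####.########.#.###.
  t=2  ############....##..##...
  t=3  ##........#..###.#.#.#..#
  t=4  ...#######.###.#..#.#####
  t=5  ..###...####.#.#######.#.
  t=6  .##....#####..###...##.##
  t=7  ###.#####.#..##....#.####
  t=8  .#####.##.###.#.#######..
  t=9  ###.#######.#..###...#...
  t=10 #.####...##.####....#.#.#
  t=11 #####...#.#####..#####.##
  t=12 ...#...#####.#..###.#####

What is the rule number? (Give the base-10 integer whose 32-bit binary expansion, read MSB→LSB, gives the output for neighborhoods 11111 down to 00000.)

  nb #####: next=.  (t=1,i=12, bit31=0)
  nb ####.: next=#  (t=1,i=7, bit30=1)
  nb ###.#: next=#  (t=1,i=8, bit29=1)
  nb ###..: next=.  (t=0,i=0, bit28=0)
  nb ##.##: next=#  (t=1,i=9, bit27=1)
  nb ##.#.: next=.  (t=1,i=18, bit26=0)
  nb ##..#: next=.  (t=2,i=18, bit25=0)
  nb ##...: next=.  (t=0,i=1, bit24=0)
  nb #.###: next=#  (t=1,i=5, bit23=1)
  nb #.##.: next=#  (t=6,i=1, bit22=1)
  nb #.#.#: next=.  (t=0,i=9, bit21=0)
  nb #.#..: next=#  (t=0,i=11, bit20=1)
  nb #..##: next=#  (t=0,i=22, bit19=1)
  nb #..#.: next=#  (t=0,i=6, bit18=1)
  nb #...#: next=.  (t=0,i=2, bit17=0)
  nb #....: next=#  (t=1,i=0, bit16=1)
  nb .####: next=#  (t=1,i=6, bit15=1)
  nb .###.: next=.  (t=0,i=24, bit14=0)
  nb .##.#: next=#  (t=6,i=21, bit13=1)
  nb .##..: next=#  (t=2,i=17, bit12=1)
  nb .#.##: next=#  (t=1,i=4, bit11=1)
  nb .#.#.: next=#  (t=0,i=8, bit10=1)
  nb .#..#: next=#  (t=0,i=5, bit9=1)
  nb .#...: next=#  (t=0,i=17, bit8=1)
  nb ..###: next=#  (t=0,i=23, bit7=1)
  nb ..##.: next=.  (t=2,i=16, bit6=0)
  nb ..#.#: next=#  (t=0,i=7, bit5=1)
  nb ..#..: next=.  (t=0,i=4, bit4=0)
  nb ...##: next=#  (t=2,i=15, bit3=1)
  nb ...#.: next=#  (t=0,i=3, bit2=1)
  nb ....#: next=#  (t=1,i=1, bit1=1)
  nb .....: next=#  (t=3,i=4, bit0=1)
  bits 01101000110111011011111110101111 = 1759362991

1759362991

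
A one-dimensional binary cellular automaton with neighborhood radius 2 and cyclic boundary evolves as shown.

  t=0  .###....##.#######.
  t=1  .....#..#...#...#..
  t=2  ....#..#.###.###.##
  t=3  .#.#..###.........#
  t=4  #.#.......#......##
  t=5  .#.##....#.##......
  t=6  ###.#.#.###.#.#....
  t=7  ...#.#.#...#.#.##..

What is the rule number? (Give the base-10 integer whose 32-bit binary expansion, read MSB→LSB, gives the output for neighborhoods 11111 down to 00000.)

1141349732

  [31] ##### => .  t=0,i=13
  [30] ####. => #  t=0,i=16
  [29] ###.# => .  t=2,i=11
  [28] ###.. => .  t=0,i=3
  [27] ##.## => .  t=0,i=10
  [26] ##.#. => #  t=4,i=1
  [25] ##..# => .  t=0,i=18
  [24] ##... => .  t=0,i=4
  [23] #.### => .  t=0,i=11
  [22] #.##. => .  t=2,i=17
  [21] #.#.# => .  t=3,i=1
  [20] #.#.. => .  t=3,i=3
  [19] #..## => .  t=0,i=0
  [18] #..#. => #  t=1,i=7
  [17] #...# => #  t=1,i=10
  [16] #.... => #  t=0,i=5
  [15] .#### => #  t=0,i=12
  [14] .###. => .  t=0,i=2
  [13] .##.# => .  t=0,i=9
  [12] .##.. => #  t=2,i=18
  [11] .#.## => #  t=2,i=8
  [10] .#.#. => #  t=3,i=0
  [9] .#..# => .  t=1,i=6
  [8] .#... => #  t=1,i=9
  [7] ..### => .  t=0,i=1
  [6] ..##. => #  t=0,i=8
  [5] ..#.# => #  t=2,i=7
  [4] ..#.. => .  t=1,i=5
  [3] ...## => .  t=0,i=7
  [2] ...#. => #  t=1,i=4
  [1] ....# => .  t=0,i=6
  [0] ..... => .  t=1,i=0
  bits 01000100000001111001110101100100 = 1141349732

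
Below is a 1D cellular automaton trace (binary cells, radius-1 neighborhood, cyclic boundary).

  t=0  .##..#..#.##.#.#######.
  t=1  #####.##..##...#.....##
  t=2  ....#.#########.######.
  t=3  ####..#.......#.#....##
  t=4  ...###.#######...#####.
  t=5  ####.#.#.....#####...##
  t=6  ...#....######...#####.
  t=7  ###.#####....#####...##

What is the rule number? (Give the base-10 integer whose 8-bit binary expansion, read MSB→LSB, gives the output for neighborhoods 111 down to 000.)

  nb ###: next=.  (t=0,i=16, bit7=0)
  nb ##.: next=#  (t=0,i=2, bit6=1)
  nb #.#: next=.  (t=0,i=9, bit5=0)
  nb #..: next=#  (t=0,i=3, bit4=1)
  nb .##: next=#  (t=0,i=1, bit3=1)
  nb .#.: next=.  (t=0,i=5, bit2=0)
  nb ..#: next=#  (t=0,i=0, bit1=1)
  nb ...: next=#  (t=1,i=13, bit0=1)
  bits 01011011 = 91

91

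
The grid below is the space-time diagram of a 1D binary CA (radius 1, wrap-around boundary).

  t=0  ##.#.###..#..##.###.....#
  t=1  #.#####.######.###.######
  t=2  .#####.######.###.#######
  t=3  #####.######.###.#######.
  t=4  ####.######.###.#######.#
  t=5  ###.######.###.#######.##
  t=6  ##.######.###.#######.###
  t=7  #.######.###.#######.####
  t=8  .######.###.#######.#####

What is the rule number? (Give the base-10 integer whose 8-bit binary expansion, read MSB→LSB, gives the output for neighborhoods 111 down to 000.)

191

  [7] ### => #  t=0,i=0
  [6] ##. => .  t=0,i=1
  [5] #.# => #  t=0,i=2
  [4] #.. => #  t=0,i=8
  [3] .## => #  t=0,i=5
  [2] .#. => #  t=0,i=3
  [1] ..# => #  t=0,i=9
  [0] ... => #  t=0,i=20
  bits 10111111 = 191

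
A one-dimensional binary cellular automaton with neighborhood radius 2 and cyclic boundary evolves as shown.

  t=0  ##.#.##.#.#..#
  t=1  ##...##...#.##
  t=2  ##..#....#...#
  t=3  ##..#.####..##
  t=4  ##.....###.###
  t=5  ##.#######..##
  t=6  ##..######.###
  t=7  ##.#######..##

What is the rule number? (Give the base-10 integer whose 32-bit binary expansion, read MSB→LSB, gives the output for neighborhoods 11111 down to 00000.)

  ##### -> #   bit 31 = 1  t=4,i=13
  ####. -> #   bit 30 = 1  t=1,i=0
  ###.# -> #   bit 29 = 1  t=0,i=1
  ###.. -> #   bit 28 = 1  t=1,i=1
  ##.## -> .   bit 27 = 0  t=4,i=10
  ##.#. -> .   bit 26 = 0  t=0,i=2
  ##..# -> .   bit 25 = 0  t=2,i=2
  ##... -> .   bit 24 = 0  t=1,i=2
  #.### -> .   bit 23 = 0  t=1,i=12
  #.##. -> #   bit 22 = 1  t=0,i=5
  #.#.# -> .   bit 21 = 0  t=0,i=3
  #.#.. -> #   bit 20 = 1  t=0,i=10
  #..## -> #   bit 19 = 1  t=0,i=12
  #..#. -> .   bit 18 = 0  t=2,i=3
  #...# -> .   bit 17 = 0  t=1,i=3
  #.... -> #   bit 16 = 1  t=2,i=6
  .#### -> #   bit 15 = 1  t=1,i=13
  .###. -> #   bit 14 = 1  t=0,i=0
  .##.# -> #   bit 13 = 1  t=0,i=6
  .##.. -> .   bit 12 = 0  t=1,i=6
  .#.## -> .   bit 11 = 0  t=0,i=4
  .#.#. -> .   bit 10 = 0  t=0,i=9
  .#..# -> .   bit 9 = 0  t=0,i=11
  .#... -> .   bit 8 = 0  t=2,i=5
  ..### -> #   bit 7 = 1  t=0,i=13
  ..##. -> .   bit 6 = 0  t=1,i=5
  ..#.# -> .   bit 5 = 0  t=1,i=10
  ..#.. -> #   bit 4 = 1  t=2,i=4
  ...## -> #   bit 3 = 1  t=1,i=4
  ...#. -> #   bit 2 = 1  t=1,i=9
  ....# -> #   bit 1 = 1  t=2,i=7
  ..... -> #   bit 0 = 1  t=4,i=4
  bits 11110000010110011110000010011111 = 4032422047

4032422047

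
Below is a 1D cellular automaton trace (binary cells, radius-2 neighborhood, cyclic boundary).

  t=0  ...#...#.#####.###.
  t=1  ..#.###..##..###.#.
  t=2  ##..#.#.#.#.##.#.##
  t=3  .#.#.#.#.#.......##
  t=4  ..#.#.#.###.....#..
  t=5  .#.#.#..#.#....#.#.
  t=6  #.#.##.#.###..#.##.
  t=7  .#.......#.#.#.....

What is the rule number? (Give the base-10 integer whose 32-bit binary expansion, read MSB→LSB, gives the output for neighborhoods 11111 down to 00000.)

949917068

  ##### -> .   bit 31 = 0  t=0,i=11
  ####. -> .   bit 30 = 0  t=0,i=12
  ###.# -> #   bit 29 = 1  t=0,i=13
  ###.. -> #   bit 28 = 1  t=0,i=17
  ##.## -> #   bit 27 = 1  t=0,i=14
  ##.#. -> .   bit 26 = 0  t=1,i=16
  ##..# -> .   bit 25 = 0  t=1,i=7
  ##... -> .   bit 24 = 0  t=0,i=18
  #.### -> #   bit 23 = 1  t=0,i=9
  #.##. -> .   bit 22 = 0  t=2,i=12
  #.#.# -> .   bit 21 = 0  t=2,i=6
  #.#.. -> #   bit 20 = 1  t=1,i=17
  #..## -> #   bit 19 = 1  t=1,i=8
  #..#. -> #   bit 18 = 1  t=2,i=3
  #...# -> #   bit 17 = 1  t=0,i=5
  #.... -> .   bit 16 = 0  t=0,i=0
  .#### -> #   bit 15 = 1  t=0,i=10
  .###. -> .   bit 14 = 0  t=0,i=16
  .##.# -> .   bit 13 = 0  t=2,i=13
  .##.. -> #   bit 12 = 1  t=1,i=10
  .#.## -> .   bit 11 = 0  t=0,i=8
  .#.#. -> #   bit 10 = 1  t=2,i=5
  .#..# -> .   bit 9 = 0  t=5,i=6
  .#... -> #   bit 8 = 1  t=0,i=4
  ..### -> #   bit 7 = 1  t=1,i=13
  ..##. -> .   bit 6 = 0  t=1,i=9
  ..#.# -> .   bit 5 = 0  t=0,i=7
  ..#.. -> .   bit 4 = 0  t=0,i=3
  ...## -> #   bit 3 = 1  t=3,i=16
  ...#. -> #   bit 2 = 1  t=0,i=2
  ....# -> .   bit 1 = 0  t=0,i=1
  ..... -> .   bit 0 = 0  t=3,i=12
  bits 00111000100111101001010110001100 = 949917068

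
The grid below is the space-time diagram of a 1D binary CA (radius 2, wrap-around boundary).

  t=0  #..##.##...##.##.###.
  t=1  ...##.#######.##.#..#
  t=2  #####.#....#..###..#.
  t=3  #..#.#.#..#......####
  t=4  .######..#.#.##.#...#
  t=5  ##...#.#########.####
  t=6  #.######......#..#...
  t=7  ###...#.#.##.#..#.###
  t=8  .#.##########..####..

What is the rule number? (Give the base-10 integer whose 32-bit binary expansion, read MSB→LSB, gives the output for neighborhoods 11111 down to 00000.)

  #####|.  b31=0 t=1,i=8
  ####.|#  b30=1 t=1,i=11
  ###.#|.  b29=0 t=0,i=19
  ###..|.  b28=0 t=2,i=16
  ##.##|.  b27=0 t=0,i=5
  ##.#.|#  b26=1 t=0,i=20
  ##..#|#  b25=1 t=2,i=17
  ##...|#  b24=1 t=0,i=8
  #.###|#  b23=1 t=0,i=17
  #.##.|#  b22=1 t=0,i=6
  #.#.#|#  b21=1 t=3,i=5
  #.#..|.  b20=0 t=0,i=0
  #..##|.  b19=0 t=0,i=2
  #..#.|#  b18=1 t=1,i=19
  #...#|#  b17=1 t=0,i=9
  #....|.  b16=0 t=2,i=8
  .####|.  b15=0 t=1,i=7
  .###.|.  b14=0 t=0,i=18
  .##.#|#  b13=1 t=0,i=4
  .##..|#  b12=1 t=0,i=7
  .#.##|#  b11=1 t=2,i=20
  .#.#.|#  b10=1 t=3,i=4
  .#..#|.  b9=0 t=0,i=1
  .#...|#  b8=1 t=1,i=0
  ..###|.  b7=0 t=2,i=14
  ..##.|#  b6=1 t=0,i=3
  ..#.#|#  b5=1 t=2,i=19
  ..#..|.  b4=0 t=1,i=20
  ...##|#  b3=1 t=0,i=10
  ...#.|#  b2=1 t=2,i=10
  ....#|.  b1=0 t=2,i=9
  .....|#  b0=1 t=3,i=13
  bits 01000111111001100011110101101101 = 1206271341

1206271341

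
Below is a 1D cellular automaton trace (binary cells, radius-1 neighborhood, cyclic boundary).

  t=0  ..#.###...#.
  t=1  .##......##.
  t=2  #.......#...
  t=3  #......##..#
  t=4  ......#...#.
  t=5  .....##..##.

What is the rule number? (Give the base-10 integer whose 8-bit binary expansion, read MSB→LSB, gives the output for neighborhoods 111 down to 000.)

  nb ###: next=.  (t=0,i=5, bit7=0)
  nb ##.: next=.  (t=0,i=6, bit6=0)
  nb #.#: next=.  (t=0,i=3, bit5=0)
  nb #..: next=.  (t=0,i=7, bit4=0)
  nb .##: next=.  (t=0,i=4, bit3=0)
  nb .#.: next=#  (t=0,i=2, bit2=1)
  nb ..#: next=#  (t=0,i=1, bit1=1)
  nb ...: next=.  (t=0,i=0, bit0=0)
  bits 00000110 = 6

6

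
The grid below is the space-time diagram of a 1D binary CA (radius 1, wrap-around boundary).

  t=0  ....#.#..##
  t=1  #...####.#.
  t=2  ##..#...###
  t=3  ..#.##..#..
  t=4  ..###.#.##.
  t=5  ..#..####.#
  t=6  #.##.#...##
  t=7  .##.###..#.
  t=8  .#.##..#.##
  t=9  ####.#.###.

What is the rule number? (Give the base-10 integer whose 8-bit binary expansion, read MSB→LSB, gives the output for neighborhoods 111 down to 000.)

60

  nb ###: next=.  (t=1,i=5, bit7=0)
  nb ##.: next=.  (t=0,i=10, bit6=0)
  nb #.#: next=#  (t=0,i=5, bit5=1)
  nb #..: next=#  (t=0,i=0, bit4=1)
  nb .##: next=#  (t=0,i=9, bit3=1)
  nb .#.: next=#  (t=0,i=4, bit2=1)
  nb ..#: next=.  (t=0,i=3, bit1=0)
  nb ...: next=.  (t=0,i=1, bit0=0)
  bits 00111100 = 60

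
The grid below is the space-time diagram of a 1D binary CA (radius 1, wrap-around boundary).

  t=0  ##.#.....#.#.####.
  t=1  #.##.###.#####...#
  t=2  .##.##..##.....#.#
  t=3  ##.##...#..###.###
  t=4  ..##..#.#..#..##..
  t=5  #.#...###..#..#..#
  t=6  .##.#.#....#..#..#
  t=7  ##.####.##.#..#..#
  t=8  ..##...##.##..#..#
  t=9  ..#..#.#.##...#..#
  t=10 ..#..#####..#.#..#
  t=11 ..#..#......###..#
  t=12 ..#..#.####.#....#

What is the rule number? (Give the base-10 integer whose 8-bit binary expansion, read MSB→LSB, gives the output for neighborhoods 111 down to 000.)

45

  [7] ### => .  t=0,i=14
  [6] ##. => .  t=0,i=1
  [5] #.# => #  t=0,i=2
  [4] #.. => .  t=0,i=4
  [3] .## => #  t=0,i=0
  [2] .#. => #  t=0,i=3
  [1] ..# => .  t=0,i=8
  [0] ... => #  t=0,i=5
  bits 00101101 = 45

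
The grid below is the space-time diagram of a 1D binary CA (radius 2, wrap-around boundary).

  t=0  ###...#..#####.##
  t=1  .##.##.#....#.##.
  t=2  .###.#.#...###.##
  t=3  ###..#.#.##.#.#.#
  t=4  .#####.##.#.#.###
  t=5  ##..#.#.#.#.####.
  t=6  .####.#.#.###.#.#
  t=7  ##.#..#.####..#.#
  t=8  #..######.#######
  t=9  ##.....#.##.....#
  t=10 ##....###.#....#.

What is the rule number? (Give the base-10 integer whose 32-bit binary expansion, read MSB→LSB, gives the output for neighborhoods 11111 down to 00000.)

1521908332

  [31] ##### => .  t=0,i=0
  [30] ####. => #  t=0,i=1
  [29] ###.# => .  t=0,i=13
  [28] ###.. => #  t=0,i=2
  [27] ##.## => #  t=0,i=14
  [26] ##.#. => .  t=1,i=6
  [25] ##..# => #  t=1,i=16
  [24] ##... => .  t=0,i=3
  [23] #.### => #  t=0,i=15
  [22] #.##. => .  t=1,i=4
  [21] #.#.# => #  t=2,i=5
  [20] #.#.. => #  t=1,i=7
  [19] #..## => .  t=0,i=8
  [18] #..#. => #  t=3,i=4
  [17] #...# => #  t=0,i=4
  [16] #.... => .  t=1,i=9
  [15] .#### => .  t=0,i=10
  [14] .###. => #  t=2,i=2
  [13] .##.# => #  t=1,i=2
  [12] .##.. => #  t=1,i=15
  [11] .#.## => #  t=1,i=13
  [10] .#.#. => .  t=2,i=6
  [9] .#..# => #  t=0,i=7
  [8] .#... => .  t=1,i=8
  [7] ..### => .  t=0,i=9
  [6] ..##. => #  t=1,i=1
  [5] ..#.# => #  t=1,i=12
  [4] ..#.. => .  t=0,i=6
  [3] ...## => #  t=2,i=10
  [2] ...#. => #  t=0,i=5
  [1] ....# => .  t=1,i=10
  [0] ..... => .  t=9,i=4
  bits 01011010101101100111101001101100 = 1521908332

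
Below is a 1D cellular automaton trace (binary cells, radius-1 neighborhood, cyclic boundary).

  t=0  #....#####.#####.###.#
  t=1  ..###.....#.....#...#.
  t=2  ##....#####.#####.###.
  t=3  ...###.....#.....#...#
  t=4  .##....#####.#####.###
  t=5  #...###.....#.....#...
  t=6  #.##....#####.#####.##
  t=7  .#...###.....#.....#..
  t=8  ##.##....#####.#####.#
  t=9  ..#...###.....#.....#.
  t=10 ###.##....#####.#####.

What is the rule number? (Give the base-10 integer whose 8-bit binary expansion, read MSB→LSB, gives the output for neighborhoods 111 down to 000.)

  [7] ### => .  t=0,i=6
  [6] ##. => .  t=0,i=0
  [5] #.# => #  t=0,i=10
  [4] #.. => .  t=0,i=1
  [3] .## => .  t=0,i=5
  [2] .#. => #  t=1,i=10
  [1] ..# => #  t=0,i=4
  [0] ... => #  t=0,i=2
  bits 00100111 = 39

39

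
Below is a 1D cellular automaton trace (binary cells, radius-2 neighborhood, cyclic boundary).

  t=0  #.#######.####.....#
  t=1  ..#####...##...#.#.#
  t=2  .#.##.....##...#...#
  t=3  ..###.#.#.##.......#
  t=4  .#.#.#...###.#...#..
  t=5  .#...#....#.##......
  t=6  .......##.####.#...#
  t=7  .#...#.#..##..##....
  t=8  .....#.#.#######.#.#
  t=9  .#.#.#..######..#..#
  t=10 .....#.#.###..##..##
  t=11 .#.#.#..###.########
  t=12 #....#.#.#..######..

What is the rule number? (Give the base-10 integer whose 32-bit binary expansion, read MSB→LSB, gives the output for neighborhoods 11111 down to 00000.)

  [31] ##### => #  t=0,i=4
  [30] ####. => .  t=0,i=7
  [29] ###.# => .  t=0,i=8
  [28] ###.. => .  t=0,i=13
  [27] ##.## => .  t=0,i=1
  [26] ##.#. => #  t=3,i=5
  [25] ##..# => #  t=7,i=12
  [24] ##... => .  t=0,i=14
  [23] #.### => #  t=0,i=2
  [22] #.##. => #  t=2,i=3
  [21] #.#.# => .  t=1,i=17
  [20] #.#.. => #  t=1,i=19
  [19] #..## => #  t=1,i=1
  [18] #..#. => #  t=9,i=15
  [17] #...# => .  t=1,i=8
  [16] #.... => #  t=0,i=15
  [15] .#### => #  t=0,i=3
  [14] .###. => #  t=3,i=3
  [13] .##.# => .  t=0,i=0
  [12] .##.. => #  t=1,i=11
  [11] .#.## => #  t=2,i=2
  [10] .#.#. => .  t=1,i=16
  [9] .#..# => .  t=1,i=0
  [8] .#... => .  t=2,i=16
  [7] ..### => .  t=1,i=2
  [6] ..##. => #  t=0,i=19
  [5] ..#.# => #  t=1,i=15
  [4] ..#.. => .  t=2,i=15
  [3] ...## => .  t=0,i=18
  [2] ...#. => .  t=1,i=14
  [1] ....# => #  t=0,i=17
  [0] ..... => .  t=0,i=16
  bits 10000110110111011101100001100010 = 2262685794

2262685794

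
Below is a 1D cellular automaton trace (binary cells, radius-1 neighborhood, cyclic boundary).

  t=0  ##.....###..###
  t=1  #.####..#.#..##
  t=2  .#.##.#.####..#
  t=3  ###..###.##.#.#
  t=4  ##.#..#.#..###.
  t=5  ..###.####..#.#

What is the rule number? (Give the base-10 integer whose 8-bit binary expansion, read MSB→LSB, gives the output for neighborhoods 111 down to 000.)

  [7] ### => #  t=0,i=0
  [6] ##. => .  t=0,i=1
  [5] #.# => #  t=1,i=1
  [4] #.. => #  t=0,i=2
  [3] .## => .  t=0,i=7
  [2] .#. => #  t=1,i=8
  [1] ..# => .  t=0,i=6
  [0] ... => #  t=0,i=3
  bits 10110101 = 181

181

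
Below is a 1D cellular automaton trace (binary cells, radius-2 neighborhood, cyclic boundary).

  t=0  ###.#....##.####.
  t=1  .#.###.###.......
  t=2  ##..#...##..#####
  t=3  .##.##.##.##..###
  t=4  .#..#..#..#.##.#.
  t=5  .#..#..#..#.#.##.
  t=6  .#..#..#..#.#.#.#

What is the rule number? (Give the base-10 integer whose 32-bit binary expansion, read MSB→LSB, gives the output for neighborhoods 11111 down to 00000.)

2524463487

  nb #####: next=#  (t=2,i=14, bit31=1)
  nb ####.: next=.  (t=0,i=14, bit30=0)
  nb ###.#: next=.  (t=0,i=2, bit29=0)
  nb ###..: next=#  (t=1,i=9, bit28=1)
  nb ##.##: next=.  (t=0,i=11, bit27=0)
  nb ##.#.: next=#  (t=0,i=3, bit26=1)
  nb ##..#: next=#  (t=2,i=2, bit25=1)
  nb ##...: next=.  (t=1,i=10, bit24=0)
  nb #.###: next=.  (t=0,i=0, bit23=0)
  nb #.##.: next=#  (t=3,i=1, bit22=1)
  nb #.#.#: next=#  (t=5,i=12, bit21=1)
  nb #.#..: next=#  (t=0,i=4, bit20=1)
  nb #..##: next=#  (t=2,i=11, bit19=1)
  nb #..#.: next=.  (t=2,i=3, bit18=0)
  nb #...#: next=.  (t=2,i=6, bit17=0)
  nb #....: next=.  (t=0,i=6, bit16=0)
  nb .####: next=.  (t=0,i=13, bit15=0)
  nb .###.: next=#  (t=0,i=1, bit14=1)
  nb .##.#: next=.  (t=0,i=10, bit13=0)
  nb .##..: next=.  (t=2,i=9, bit12=0)
  nb .#.##: next=.  (t=1,i=2, bit11=0)
  nb .#.#.: next=.  (t=5,i=11, bit10=0)
  nb .#..#: next=.  (t=4,i=2, bit9=0)
  nb .#...: next=#  (t=0,i=5, bit8=1)
  nb ..###: next=.  (t=2,i=12, bit7=0)
  nb ..##.: next=#  (t=0,i=9, bit6=1)
  nb ..#.#: next=#  (t=1,i=1, bit5=1)
  nb ..#..: next=#  (t=2,i=4, bit4=1)
  nb ...##: next=#  (t=0,i=8, bit3=1)
  nb ...#.: next=#  (t=1,i=0, bit2=1)
  nb ....#: next=#  (t=0,i=7, bit1=1)
  nb .....: next=#  (t=1,i=12, bit0=1)
  bits 10010110011110000100000101111111 = 2524463487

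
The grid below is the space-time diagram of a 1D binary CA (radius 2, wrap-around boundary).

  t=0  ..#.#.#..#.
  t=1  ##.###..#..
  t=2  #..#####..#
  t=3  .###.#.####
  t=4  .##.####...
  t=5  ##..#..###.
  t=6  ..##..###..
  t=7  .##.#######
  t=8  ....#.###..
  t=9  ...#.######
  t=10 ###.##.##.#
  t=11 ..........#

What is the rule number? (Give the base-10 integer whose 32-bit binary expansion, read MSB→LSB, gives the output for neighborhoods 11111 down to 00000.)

  nb #####: next=#  (t=2,i=5, bit31=1)
  nb ####.: next=.  (t=2,i=6, bit30=0)
  nb ###.#: next=.  (t=3,i=3, bit29=0)
  nb ###..: next=#  (t=1,i=5, bit28=1)
  nb ##.##: next=.  (t=1,i=2, bit27=0)
  nb ##.#.: next=#  (t=3,i=4, bit26=1)
  nb ##..#: next=#  (t=1,i=6, bit25=1)
  nb ##...: next=#  (t=4,i=8, bit24=1)
  nb #.###: next=#  (t=1,i=3, bit23=1)
  nb #.##.: next=.  (t=5,i=0, bit22=0)
  nb #.#.#: next=#  (t=0,i=4, bit21=1)
  nb #.#..: next=.  (t=0,i=6, bit20=0)
  nb #..##: next=#  (t=1,i=10, bit19=1)
  nb #..#.: next=#  (t=0,i=8, bit18=1)
  nb #...#: next=#  (t=0,i=0, bit17=1)
  nb #....: next=#  (t=4,i=9, bit16=1)
  nb .####: next=.  (t=2,i=4, bit15=0)
  nb .###.: next=#  (t=1,i=4, bit14=1)
  nb .##.#: next=.  (t=1,i=1, bit13=0)
  nb .##..: next=.  (t=2,i=0, bit12=0)
  nb .#.##: next=#  (t=3,i=6, bit11=1)
  nb .#.#.: next=#  (t=0,i=3, bit10=1)
  nb .#..#: next=.  (t=0,i=7, bit9=0)
  nb .#...: next=.  (t=0,i=10, bit8=0)
  nb ..###: next=#  (t=2,i=3, bit7=1)
  nb ..##.: next=#  (t=1,i=0, bit6=1)
  nb ..#.#: next=.  (t=0,i=2, bit5=0)
  nb ..#..: next=.  (t=0,i=9, bit4=0)
  nb ...##: next=#  (t=4,i=0, bit3=1)
  nb ...#.: next=#  (t=0,i=1, bit2=1)
  nb ....#: next=.  (t=4,i=10, bit1=0)
  nb .....: next=.  (t=8,i=0, bit0=0)
  bits 10010111101011110100110011001100 = 2544848076

2544848076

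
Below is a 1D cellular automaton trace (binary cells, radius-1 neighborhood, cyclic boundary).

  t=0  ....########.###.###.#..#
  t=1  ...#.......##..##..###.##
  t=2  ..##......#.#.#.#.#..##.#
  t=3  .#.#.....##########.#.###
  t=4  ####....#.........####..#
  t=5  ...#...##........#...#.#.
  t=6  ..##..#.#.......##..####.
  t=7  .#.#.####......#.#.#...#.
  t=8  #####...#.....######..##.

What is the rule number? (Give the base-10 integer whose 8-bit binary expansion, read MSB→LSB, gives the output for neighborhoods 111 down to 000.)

  ### -> .   bit 7 = 0  t=0,i=5
  ##. -> #   bit 6 = 1  t=0,i=11
  #.# -> #   bit 5 = 1  t=0,i=12
  #.. -> .   bit 4 = 0  t=0,i=0
  .## -> .   bit 3 = 0  t=0,i=4
  .#. -> #   bit 2 = 1  t=0,i=21
  ..# -> #   bit 1 = 1  t=0,i=3
  ... -> .   bit 0 = 0  t=0,i=1
  bits 01100110 = 102

102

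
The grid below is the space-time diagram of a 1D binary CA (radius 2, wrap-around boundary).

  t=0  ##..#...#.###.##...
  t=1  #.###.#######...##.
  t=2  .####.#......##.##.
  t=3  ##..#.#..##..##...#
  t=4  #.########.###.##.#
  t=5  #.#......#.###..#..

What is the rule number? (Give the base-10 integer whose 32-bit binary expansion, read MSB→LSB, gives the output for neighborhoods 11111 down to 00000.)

  [31] ##### => .  t=1,i=8
  [30] ####. => .  t=1,i=11
  [29] ###.# => #  t=0,i=12
  [28] ###.. => .  t=1,i=12
  [27] ##.## => .  t=0,i=13
  [26] ##.#. => .  t=1,i=18
  [25] ##..# => #  t=0,i=2
  [24] ##... => #  t=0,i=16
  [23] #.### => #  t=0,i=10
  [22] #.##. => .  t=0,i=14
  [21] #.#.# => .  t=1,i=0
  [20] #.#.. => #  t=2,i=6
  [19] #..## => #  t=2,i=0
  [18] #..#. => #  t=0,i=3
  [17] #...# => #  t=0,i=6
  [16] #.... => .  t=2,i=8
  [15] .#### => .  t=1,i=7
  [14] .###. => #  t=0,i=11
  [13] .##.# => #  t=1,i=17
  [12] .##.. => .  t=0,i=1
  [11] .#.## => #  t=0,i=9
  [10] .#.#. => #  t=3,i=5
  [9] .#..# => #  t=3,i=7
  [8] .#... => .  t=0,i=5
  [7] ..### => #  t=2,i=1
  [6] ..##. => #  t=0,i=0
  [5] ..#.# => #  t=0,i=8
  [4] ..#.. => #  t=0,i=4
  [3] ...## => .  t=0,i=18
  [2] ...#. => #  t=0,i=7
  [1] ....# => .  t=2,i=11
  [0] ..... => #  t=2,i=9
  bits 00100011100111100110111011110101 = 597585653

597585653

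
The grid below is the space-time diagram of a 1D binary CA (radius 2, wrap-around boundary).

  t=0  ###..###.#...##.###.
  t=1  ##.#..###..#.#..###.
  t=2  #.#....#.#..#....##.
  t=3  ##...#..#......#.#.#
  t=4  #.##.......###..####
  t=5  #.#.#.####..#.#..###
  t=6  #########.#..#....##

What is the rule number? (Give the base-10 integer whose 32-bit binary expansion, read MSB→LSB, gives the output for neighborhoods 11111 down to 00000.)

3890400323

  ##### -> #   bit 31 = 1  t=4,i=18
  ####. -> #   bit 30 = 1  t=4,i=19
  ###.# -> #   bit 29 = 1  t=0,i=7
  ###.. -> .   bit 28 = 0  t=0,i=2
  ##.## -> .   bit 27 = 0  t=0,i=15
  ##.#. -> #   bit 26 = 1  t=0,i=8
  ##..# -> #   bit 25 = 1  t=0,i=3
  ##... -> #   bit 24 = 1  t=3,i=2
  #.### -> #   bit 23 = 1  t=0,i=0
  #.##. -> #   bit 22 = 1  t=1,i=0
  #.#.# -> #   bit 21 = 1  t=2,i=0
  #.#.. -> .   bit 20 = 0  t=0,i=9
  #..## -> .   bit 19 = 0  t=0,i=4
  #..#. -> .   bit 18 = 0  t=1,i=10
  #...# -> #   bit 17 = 1  t=0,i=11
  #.... -> .   bit 16 = 0  t=2,i=4
  .#### -> #   bit 15 = 1  t=4,i=17
  .###. -> #   bit 14 = 1  t=0,i=1
  .##.# -> .   bit 13 = 0  t=0,i=14
  .##.. -> .   bit 12 = 0  t=4,i=3
  .#.## -> #   bit 11 = 1  t=3,i=18
  .#.#. -> #   bit 10 = 1  t=1,i=12
  .#..# -> .   bit 9 = 0  t=1,i=4
  .#... -> .   bit 8 = 0  t=0,i=10
  ..### -> .   bit 7 = 0  t=0,i=5
  ..##. -> #   bit 6 = 1  t=0,i=13
  ..#.# -> .   bit 5 = 0  t=1,i=11
  ..#.. -> .   bit 4 = 0  t=2,i=12
  ...## -> .   bit 3 = 0  t=0,i=12
  ...#. -> .   bit 2 = 0  t=2,i=6
  ....# -> #   bit 1 = 1  t=2,i=5
  ..... -> #   bit 0 = 1  t=3,i=11
  bits 11100111111000101100110001000011 = 3890400323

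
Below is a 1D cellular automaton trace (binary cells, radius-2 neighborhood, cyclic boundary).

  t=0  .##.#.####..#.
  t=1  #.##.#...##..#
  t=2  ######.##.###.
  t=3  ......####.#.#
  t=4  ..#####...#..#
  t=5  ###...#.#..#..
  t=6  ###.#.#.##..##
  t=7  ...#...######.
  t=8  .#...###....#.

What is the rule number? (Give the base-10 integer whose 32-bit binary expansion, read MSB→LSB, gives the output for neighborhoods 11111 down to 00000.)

  ##### -> .   bit 31 = 0  t=2,i=2
  ####. -> .   bit 30 = 0  t=0,i=8
  ###.# -> .   bit 29 = 0  t=2,i=5
  ###.. -> #   bit 28 = 1  t=0,i=9
  ##.## -> #   bit 27 = 1  t=1,i=1
  ##.#. -> #   bit 26 = 1  t=0,i=3
  ##..# -> #   bit 25 = 1  t=0,i=10
  ##... -> .   bit 24 = 0  t=4,i=7
  #.### -> .   bit 23 = 0  t=0,i=6
  #.##. -> #   bit 22 = 1  t=1,i=2
  #.#.# -> .   bit 21 = 0  t=0,i=4
  #.#.. -> #   bit 20 = 1  t=1,i=5
  #..## -> #   bit 19 = 1  t=0,i=0
  #..#. -> .   bit 18 = 0  t=0,i=11
  #...# -> #   bit 17 = 1  t=1,i=7
  #.... -> .   bit 16 = 0  t=3,i=1
  .#### -> .   bit 15 = 0  t=0,i=7
  .###. -> #   bit 14 = 1  t=2,i=11
  .##.# -> #   bit 13 = 1  t=0,i=2
  .##.. -> #   bit 12 = 1  t=1,i=10
  .#.## -> #   bit 11 = 1  t=0,i=5
  .#.#. -> .   bit 10 = 0  t=3,i=12
  .#..# -> #   bit 9 = 1  t=0,i=13
  .#... -> .   bit 8 = 0  t=1,i=6
  ..### -> #   bit 7 = 1  t=3,i=6
  ..##. -> .   bit 6 = 0  t=0,i=1
  ..#.# -> #   bit 5 = 1  t=5,i=6
  ..#.. -> .   bit 4 = 0  t=0,i=12
  ...## -> #   bit 3 = 1  t=1,i=8
  ...#. -> .   bit 2 = 0  t=4,i=9
  ....# -> #   bit 1 = 1  t=3,i=4
  ..... -> #   bit 0 = 1  t=3,i=2
  bits 00011110010110100111101010101011 = 509246123

509246123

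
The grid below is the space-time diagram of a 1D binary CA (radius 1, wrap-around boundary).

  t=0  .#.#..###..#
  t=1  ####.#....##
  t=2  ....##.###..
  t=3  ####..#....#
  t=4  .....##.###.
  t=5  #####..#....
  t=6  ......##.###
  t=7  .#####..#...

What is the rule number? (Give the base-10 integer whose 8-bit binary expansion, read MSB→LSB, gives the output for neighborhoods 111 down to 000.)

39

  nb ###: next=.  (t=0,i=7, bit7=0)
  nb ##.: next=.  (t=0,i=8, bit6=0)
  nb #.#: next=#  (t=0,i=0, bit5=1)
  nb #..: next=.  (t=0,i=4, bit4=0)
  nb .##: next=.  (t=0,i=6, bit3=0)
  nb .#.: next=#  (t=0,i=1, bit2=1)
  nb ..#: next=#  (t=0,i=5, bit1=1)
  nb ...: next=#  (t=1,i=7, bit0=1)
  bits 00100111 = 39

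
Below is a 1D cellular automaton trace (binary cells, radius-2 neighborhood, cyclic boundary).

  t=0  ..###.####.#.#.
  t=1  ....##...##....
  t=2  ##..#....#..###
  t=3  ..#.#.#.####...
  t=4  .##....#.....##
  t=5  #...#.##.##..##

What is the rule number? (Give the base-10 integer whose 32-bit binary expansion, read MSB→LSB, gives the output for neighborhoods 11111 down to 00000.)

  ##### -> .   bit 31 = 0  t=2,i=14
  ####. -> .   bit 30 = 0  t=0,i=8
  ###.# -> #   bit 29 = 1  t=0,i=4
  ###.. -> .   bit 28 = 0  t=2,i=1
  ##.## -> #   bit 27 = 1  t=0,i=5
  ##.#. -> #   bit 26 = 1  t=0,i=10
  ##..# -> #   bit 25 = 1  t=2,i=2
  ##... -> .   bit 24 = 0  t=1,i=6
  #.### -> .   bit 23 = 0  t=0,i=6
  #.##. -> .   bit 22 = 0  t=4,i=1
  #.#.# -> .   bit 21 = 0  t=0,i=11
  #.#.. -> .   bit 20 = 0  t=0,i=13
  #..## -> #   bit 19 = 1  t=2,i=11
  #..#. -> .   bit 18 = 0  t=2,i=3
  #...# -> .   bit 17 = 0  t=0,i=0
  #.... -> #   bit 16 = 1  t=1,i=12
  .#### -> .   bit 15 = 0  t=0,i=7
  .###. -> .   bit 14 = 0  t=0,i=3
  .##.# -> #   bit 13 = 1  t=4,i=14
  .##.. -> .   bit 12 = 0  t=1,i=5
  .#.## -> #   bit 11 = 1  t=3,i=7
  .#.#. -> .   bit 10 = 0  t=0,i=12
  .#..# -> #   bit 9 = 1  t=2,i=10
  .#... -> .   bit 8 = 0  t=0,i=14
  ..### -> .   bit 7 = 0  t=0,i=2
  ..##. -> #   bit 6 = 1  t=1,i=4
  ..#.# -> #   bit 5 = 1  t=3,i=2
  ..#.. -> #   bit 4 = 1  t=2,i=4
  ...## -> .   bit 3 = 0  t=0,i=1
  ...#. -> #   bit 2 = 1  t=2,i=8
  ....# -> .   bit 1 = 0  t=1,i=2
  ..... -> #   bit 0 = 1  t=1,i=0
  bits 00101110000010010010101001110101 = 772352629

772352629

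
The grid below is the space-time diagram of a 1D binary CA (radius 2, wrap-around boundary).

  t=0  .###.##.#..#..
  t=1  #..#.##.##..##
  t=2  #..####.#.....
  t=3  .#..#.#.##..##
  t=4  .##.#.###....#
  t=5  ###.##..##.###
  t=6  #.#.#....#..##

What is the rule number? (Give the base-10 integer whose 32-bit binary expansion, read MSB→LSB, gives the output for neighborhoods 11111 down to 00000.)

2977082158

  #####|#  b31=1 t=5,i=0
  ####.|.  b30=0 t=2,i=5
  ###.#|#  b29=1 t=0,i=3
  ###..|#  b28=1 t=1,i=0
  ##.##|.  b27=0 t=0,i=4
  ##.#.|.  b26=0 t=0,i=7
  ##..#|.  b25=0 t=1,i=1
  ##...|#  b24=1 t=4,i=9
  #.###|.  b23=0 t=4,i=6
  #.##.|#  b22=1 t=0,i=5
  #.#.#|#  b21=1 t=3,i=6
  #.#..|#  b20=1 t=0,i=8
  #..##|.  b19=0 t=1,i=11
  #..#.|.  b18=0 t=0,i=10
  #...#|#  b17=1 t=0,i=13
  #....|.  b16=0 t=2,i=10
  .####|#  b15=1 t=2,i=4
  .###.|.  b14=0 t=0,i=2
  .##.#|#  b13=1 t=0,i=6
  .##..|.  b12=0 t=1,i=9
  .#.##|#  b11=1 t=1,i=4
  .#.#.|.  b10=0 t=3,i=5
  .#..#|#  b9=1 t=0,i=9
  .#...|#  b8=1 t=0,i=12
  ..###|.  b7=0 t=0,i=1
  ..##.|.  b6=0 t=3,i=12
  ..#.#|#  b5=1 t=1,i=3
  ..#..|.  b4=0 t=0,i=11
  ...##|#  b3=1 t=0,i=0
  ...#.|#  b2=1 t=2,i=13
  ....#|#  b1=1 t=2,i=12
  .....|.  b0=0 t=2,i=11
  bits 10110001011100101010101100101110 = 2977082158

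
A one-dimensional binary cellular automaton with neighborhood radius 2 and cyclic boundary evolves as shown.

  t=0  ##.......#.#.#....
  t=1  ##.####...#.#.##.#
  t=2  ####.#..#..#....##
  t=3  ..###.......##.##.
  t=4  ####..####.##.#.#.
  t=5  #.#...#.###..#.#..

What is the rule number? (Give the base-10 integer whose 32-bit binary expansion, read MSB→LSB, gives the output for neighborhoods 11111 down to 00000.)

1820546505

  ##### -> .   bit 31 = 0  t=2,i=0
  ####. -> #   bit 30 = 1  t=1,i=5
  ###.# -> #   bit 29 = 1  t=1,i=1
  ###.. -> .   bit 28 = 0  t=1,i=6
  ##.## -> #   bit 27 = 1  t=1,i=2
  ##.#. -> #   bit 26 = 1  t=2,i=4
  ##..# -> .   bit 25 = 0  t=4,i=4
  ##... -> .   bit 24 = 0  t=0,i=2
  #.### -> #   bit 23 = 1  t=1,i=3
  #.##. -> .   bit 22 = 0  t=1,i=14
  #.#.# -> .   bit 21 = 0  t=0,i=11
  #.#.. -> .   bit 20 = 0  t=0,i=13
  #..## -> .   bit 19 = 0  t=4,i=5
  #..#. -> .   bit 18 = 0  t=2,i=7
  #...# -> #   bit 17 = 1  t=1,i=8
  #.... -> #   bit 16 = 1  t=0,i=3
  .#### -> .   bit 15 = 0  t=1,i=4
  .###. -> #   bit 14 = 1  t=1,i=0
  .##.# -> .   bit 13 = 0  t=1,i=15
  .##.. -> #   bit 12 = 1  t=0,i=1
  .#.## -> .   bit 11 = 0  t=1,i=13
  .#.#. -> #   bit 10 = 1  t=0,i=10
  .#..# -> .   bit 9 = 0  t=2,i=6
  .#... -> #   bit 8 = 1  t=0,i=14
  ..### -> #   bit 7 = 1  t=2,i=16
  ..##. -> #   bit 6 = 1  t=0,i=0
  ..#.# -> .   bit 5 = 0  t=0,i=9
  ..#.. -> .   bit 4 = 0  t=2,i=8
  ...## -> #   bit 3 = 1  t=0,i=17
  ...#. -> .   bit 2 = 0  t=0,i=8
  ....# -> .   bit 1 = 0  t=0,i=7
  ..... -> #   bit 0 = 1  t=0,i=4
  bits 01101100100000110101010111001001 = 1820546505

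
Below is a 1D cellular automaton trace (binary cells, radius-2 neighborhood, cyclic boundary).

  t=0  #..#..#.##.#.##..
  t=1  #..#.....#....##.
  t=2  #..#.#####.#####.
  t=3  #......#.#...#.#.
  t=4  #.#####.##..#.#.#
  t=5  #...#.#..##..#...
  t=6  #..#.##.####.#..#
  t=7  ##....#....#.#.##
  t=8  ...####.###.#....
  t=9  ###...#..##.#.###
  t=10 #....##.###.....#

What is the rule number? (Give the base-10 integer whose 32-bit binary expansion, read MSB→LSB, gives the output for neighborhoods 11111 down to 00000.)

2719577183

  [31] ##### => #  t=2,i=7
  [30] ####. => .  t=2,i=8
  [29] ###.# => #  t=2,i=9
  [28] ###.. => .  t=7,i=1
  [27] ##.## => .  t=2,i=10
  [26] ##.#. => .  t=0,i=10
  [25] ##..# => #  t=0,i=15
  [24] ##... => .  t=7,i=2
  [23] #.### => .  t=2,i=5
  [22] #.##. => .  t=0,i=8
  [21] #.#.# => .  t=0,i=11
  [20] #.#.. => #  t=1,i=0
  [19] #..## => #  t=5,i=8
  [18] #..#. => .  t=0,i=2
  [17] #...# => .  t=3,i=11
  [16] #.... => #  t=1,i=5
  [15] .#### => .  t=2,i=6
  [14] .###. => #  t=8,i=9
  [13] .##.# => #  t=0,i=9
  [12] .##.. => #  t=0,i=14
  [11] .#.## => .  t=0,i=7
  [10] .#.#. => #  t=3,i=8
  [9] .#..# => .  t=0,i=1
  [8] .#... => .  t=1,i=4
  [7] ..### => .  t=8,i=3
  [6] ..##. => #  t=1,i=14
  [5] ..#.# => .  t=0,i=6
  [4] ..#.. => #  t=0,i=0
  [3] ...## => #  t=1,i=13
  [2] ...#. => #  t=1,i=8
  [1] ....# => #  t=1,i=7
  [0] ..... => #  t=1,i=6
  bits 10100010000110010111010001011111 = 2719577183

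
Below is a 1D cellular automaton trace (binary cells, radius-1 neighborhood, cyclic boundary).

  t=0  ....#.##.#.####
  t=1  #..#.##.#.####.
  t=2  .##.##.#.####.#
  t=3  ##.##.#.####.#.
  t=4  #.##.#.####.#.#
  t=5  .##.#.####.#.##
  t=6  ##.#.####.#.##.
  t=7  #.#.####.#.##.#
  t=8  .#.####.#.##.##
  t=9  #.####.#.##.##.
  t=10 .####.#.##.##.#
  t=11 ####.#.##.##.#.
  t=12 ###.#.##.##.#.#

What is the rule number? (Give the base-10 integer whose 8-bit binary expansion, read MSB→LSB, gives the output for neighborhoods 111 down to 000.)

186

  [7] ### => #  t=0,i=12
  [6] ##. => .  t=0,i=7
  [5] #.# => #  t=0,i=5
  [4] #.. => #  t=0,i=0
  [3] .## => #  t=0,i=6
  [2] .#. => .  t=0,i=4
  [1] ..# => #  t=0,i=3
  [0] ... => .  t=0,i=1
  bits 10111010 = 186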